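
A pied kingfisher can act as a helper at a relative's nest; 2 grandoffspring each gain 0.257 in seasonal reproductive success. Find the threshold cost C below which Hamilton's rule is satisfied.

r to a grandoffspring = 0.25 (two parent–offspring links: r = (1/2)^2 = 1/4).
Hamilton's rule: n·r·B > C, so the trait is favored while C < n·r·B = 2·0.25·0.257 = 0.1285.

0.1285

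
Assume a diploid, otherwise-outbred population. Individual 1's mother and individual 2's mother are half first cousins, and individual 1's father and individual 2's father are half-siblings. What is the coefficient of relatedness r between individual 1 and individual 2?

0.078125

Wright's path rule: contributions from independent ancestry routes add.
Individual 1 and individual 2 are related in two ways: half second cousins through their mothers (r = 1/64) and half first cousins through their fathers (r = 1/16).
r = 1/64 + 1/16 = 5/64 = 0.078125.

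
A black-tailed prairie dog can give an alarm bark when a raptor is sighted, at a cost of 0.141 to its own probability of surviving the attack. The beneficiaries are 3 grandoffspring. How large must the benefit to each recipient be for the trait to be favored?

r to a grandoffspring = 0.25 (two parent–offspring links: r = (1/2)^2 = 1/4).
Hamilton's rule with n recipients of equal r: n·r·B > C, so B > C/(n·r) = 0.141/(3·0.25) = 0.188.

0.188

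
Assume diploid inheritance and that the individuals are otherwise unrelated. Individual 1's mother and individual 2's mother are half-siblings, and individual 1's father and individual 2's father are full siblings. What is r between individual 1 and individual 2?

Relatedness sums over independent paths through distinct common ancestors.
Individual 1 and individual 2 are related in two ways: half first cousins through their mothers (r = 1/16) and first cousins through their fathers (r = 1/8).
r = 1/16 + 1/8 = 3/16 = 0.1875.

0.1875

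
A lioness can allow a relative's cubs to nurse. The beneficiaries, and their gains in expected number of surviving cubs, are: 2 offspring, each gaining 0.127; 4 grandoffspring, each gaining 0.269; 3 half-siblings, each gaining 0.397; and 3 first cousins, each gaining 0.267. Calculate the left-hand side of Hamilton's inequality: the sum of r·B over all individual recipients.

0.793875

r to an offspring = 0.5 (one parent–offspring link: r = (1/2)^1 = 1/2).
r to a grandoffspring = 1/4 (two parent–offspring links: r = (1/2)^2 = 1/4).
r to a half-sibling = 0.25 (half-sibs share one parent — one path of length 2: r = (1/2)^2 = 1/4).
r to a first cousin = 1/8 (first cousins share one grandparent pair — two paths of length 4: r = 2·(1/2)^4 = 1/8).
Summing one r·B term per recipient: 2·0.5·0.127 + 4·0.25·0.269 + 3·0.25·0.397 + 3·0.125·0.267 = 0.793875.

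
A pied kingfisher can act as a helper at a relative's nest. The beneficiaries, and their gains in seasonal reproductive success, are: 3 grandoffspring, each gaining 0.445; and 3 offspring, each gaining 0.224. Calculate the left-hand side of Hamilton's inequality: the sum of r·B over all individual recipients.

r to a grandoffspring = 1/4 (two parent–offspring links: r = (1/2)^2 = 1/4).
r to an offspring = 1/2 (one parent–offspring link: r = (1/2)^1 = 1/2).
Summing one r·B term per recipient: 3·0.25·0.445 + 3·0.5·0.224 = 0.66975.

0.66975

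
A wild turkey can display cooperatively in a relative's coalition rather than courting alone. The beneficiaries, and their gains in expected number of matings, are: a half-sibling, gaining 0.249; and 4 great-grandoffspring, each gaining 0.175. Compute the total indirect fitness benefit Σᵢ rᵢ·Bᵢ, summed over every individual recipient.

r to a half-sibling = 1/4 (half-sibs share one parent — one path of length 2: r = (1/2)^2 = 1/4).
r to a great-grandoffspring = 0.125 (three parent–offspring links: r = (1/2)^3 = 1/8).
Summing one r·B term per recipient: 1·0.25·0.249 + 4·0.125·0.175 = 0.14975.

0.14975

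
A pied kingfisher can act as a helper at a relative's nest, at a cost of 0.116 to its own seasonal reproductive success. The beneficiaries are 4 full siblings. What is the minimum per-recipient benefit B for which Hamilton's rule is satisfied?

0.058

r to a full sibling = 1/2 (full sibs share both parents — two paths of length 2: r = 2·(1/2)^2 = 1/2).
Hamilton's rule with n recipients of equal r: n·r·B > C, so B > C/(n·r) = 0.116/(4·0.5) = 0.058.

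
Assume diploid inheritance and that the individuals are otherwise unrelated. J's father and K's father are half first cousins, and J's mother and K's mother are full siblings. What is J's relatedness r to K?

Independent pedigree routes through distinct common ancestors add.
J and K are related in two ways: half second cousins through their fathers (r = 1/64) and first cousins through their mothers (r = 1/8).
r = 1/64 + 1/8 = 0.140625.

0.140625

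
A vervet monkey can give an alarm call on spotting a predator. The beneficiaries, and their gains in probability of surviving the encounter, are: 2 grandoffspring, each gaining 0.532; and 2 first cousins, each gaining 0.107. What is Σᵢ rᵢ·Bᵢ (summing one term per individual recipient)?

r to a grandoffspring = 1/4 (two parent–offspring links: r = (1/2)^2 = 1/4).
r to a first cousin = 1/8 (first cousins share one grandparent pair — two paths of length 4: r = 2·(1/2)^4 = 1/8).
Summing one r·B term per recipient: 2·0.25·0.532 + 2·0.125·0.107 = 0.29275.

0.29275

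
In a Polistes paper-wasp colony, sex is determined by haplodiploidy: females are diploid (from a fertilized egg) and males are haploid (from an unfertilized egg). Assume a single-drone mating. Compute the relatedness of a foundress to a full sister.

0.75

Haplodiploid full sisters inherit their father's entire haploid genome identically (contributing 1/2) and on average half of their mother's contribution (1/2 · 1/2 = 1/4); r = 1/2 + 1/4 = 3/4.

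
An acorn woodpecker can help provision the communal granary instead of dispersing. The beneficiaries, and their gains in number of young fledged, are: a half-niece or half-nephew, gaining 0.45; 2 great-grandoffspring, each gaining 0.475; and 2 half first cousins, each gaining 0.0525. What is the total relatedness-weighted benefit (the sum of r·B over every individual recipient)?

r to a half-niece or half-nephew = 0.125 (half-aunt/uncle↔niece/nephew: one path of length 3: r = (1/2)^3 = 1/8).
r to a great-grandoffspring = 0.125 (three parent–offspring links: r = (1/2)^3 = 1/8).
r to a half first cousin = 0.0625 (half first cousins share one grandparent — one path of length 4: r = (1/2)^4 = 1/16).
Summing one r·B term per recipient: 1·0.125·0.45 + 2·0.125·0.475 + 2·0.0625·0.0525 = 0.1815625.

0.1815625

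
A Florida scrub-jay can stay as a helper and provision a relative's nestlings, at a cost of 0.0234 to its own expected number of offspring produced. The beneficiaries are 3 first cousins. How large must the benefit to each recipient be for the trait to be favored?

r to a first cousin = 1/8 (first cousins share one grandparent pair — two paths of length 4: r = 2·(1/2)^4 = 1/8).
Hamilton's rule with n recipients of equal r: n·r·B > C, so B > C/(n·r) = 0.0234/(3·0.125) = 0.0624.

0.0624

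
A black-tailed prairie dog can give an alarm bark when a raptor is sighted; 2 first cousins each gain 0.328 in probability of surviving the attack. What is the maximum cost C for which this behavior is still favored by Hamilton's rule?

r to a first cousin = 0.125 (first cousins share one grandparent pair — two paths of length 4: r = 2·(1/2)^4 = 1/8).
Hamilton's rule: n·r·B > C, so the trait is favored while C < n·r·B = 2·0.125·0.328 = 0.082.

0.082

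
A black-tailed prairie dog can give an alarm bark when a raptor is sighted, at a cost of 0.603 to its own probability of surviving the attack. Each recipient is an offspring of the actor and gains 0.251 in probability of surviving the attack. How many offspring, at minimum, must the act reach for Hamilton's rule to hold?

r to an offspring = 0.5 (one parent–offspring link: r = (1/2)^1 = 1/2).
Hamilton's rule: n·r·B > C  ⇒  n > C/(r·B) = 0.603/(0.5·0.251) = 4.805.
The smallest integer exceeding 4.805 is 5.

5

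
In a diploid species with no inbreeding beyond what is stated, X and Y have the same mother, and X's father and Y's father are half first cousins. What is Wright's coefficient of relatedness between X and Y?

Relatedness sums over independent paths through distinct common ancestors.
X and Y are related in two ways: half-sibs through their shared mother (r = 1/4) and half second cousins through their fathers (r = 1/64).
r = 1/4 + 1/64 = 17/64 = 0.265625.

0.265625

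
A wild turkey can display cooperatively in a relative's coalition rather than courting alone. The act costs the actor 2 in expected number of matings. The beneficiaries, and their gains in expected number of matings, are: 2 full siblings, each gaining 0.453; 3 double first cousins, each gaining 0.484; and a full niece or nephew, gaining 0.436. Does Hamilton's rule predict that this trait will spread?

Hamilton's rule: the trait is favored when the sum of r·B over every recipient exceeds the actor's cost C.
r to a full sibling = 1/2 (full sibs share both parents — two paths of length 2: r = 2·(1/2)^2 = 1/2).
r to a double first cousin = 1/4 (double first cousins share both grandparent pairs — four paths of length 4: r = 4·(1/2)^4 = 1/4).
r to a full niece or nephew = 1/4 (full aunt/uncle↔niece/nephew: two paths of length 3 through the shared grandparent pair: r = 2·(1/2)^3 = 1/4).
Summing one r·B term per recipient: 2·0.5·0.453 + 3·0.25·0.484 + 1·0.25·0.436 = 0.925.
0.925 < 2: the indirect benefit is less than the cost.

No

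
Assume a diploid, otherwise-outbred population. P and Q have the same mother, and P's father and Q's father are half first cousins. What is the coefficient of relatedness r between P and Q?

0.265625

With two independent routes of shared ancestry, r is the sum of the two contributions.
P and Q are related in two ways: half-sibs through their shared mother (r = 1/4) and half second cousins through their fathers (r = 1/64).
r = 1/4 + 1/64 = 0.265625.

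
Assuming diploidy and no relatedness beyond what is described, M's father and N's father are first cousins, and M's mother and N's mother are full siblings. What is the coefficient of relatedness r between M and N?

Wright's path rule: contributions from independent ancestry routes add.
M and N are related in two ways: second cousins through their fathers (r = 1/32) and first cousins through their mothers (r = 1/8).
r = 1/32 + 1/8 = 0.15625.

0.15625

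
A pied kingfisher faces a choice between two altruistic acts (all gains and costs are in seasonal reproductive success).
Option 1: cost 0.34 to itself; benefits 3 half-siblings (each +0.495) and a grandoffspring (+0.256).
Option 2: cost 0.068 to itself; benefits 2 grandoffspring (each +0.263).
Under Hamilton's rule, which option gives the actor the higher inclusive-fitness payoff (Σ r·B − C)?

Option 1: r to a half-sibling = 0.25.
Option 1: r to a grandoffspring = 0.25.
Option 1: Σ r·B − C = (3·0.25·0.495 + 1·0.25·0.256) − 0.34 = 0.09525.
Option 2: r to a grandoffspring = 0.25.
Option 2: Σ r·B − C = (2·0.25·0.263) − 0.068 = 0.0635.
Option 1 has the higher net inclusive-fitness payoff.

Option 1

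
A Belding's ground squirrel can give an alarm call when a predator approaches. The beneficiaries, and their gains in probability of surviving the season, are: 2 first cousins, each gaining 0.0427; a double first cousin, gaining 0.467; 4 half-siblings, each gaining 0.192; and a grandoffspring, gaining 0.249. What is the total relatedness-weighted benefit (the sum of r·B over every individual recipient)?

r to a first cousin = 1/8 (first cousins share one grandparent pair — two paths of length 4: r = 2·(1/2)^4 = 1/8).
r to a double first cousin = 1/4 (double first cousins share both grandparent pairs — four paths of length 4: r = 4·(1/2)^4 = 1/4).
r to a half-sibling = 1/4 (half-sibs share one parent — one path of length 2: r = (1/2)^2 = 1/4).
r to a grandoffspring = 1/4 (two parent–offspring links: r = (1/2)^2 = 1/4).
Summing one r·B term per recipient: 2·0.125·0.0427 + 1·0.25·0.467 + 4·0.25·0.192 + 1·0.25·0.249 = 0.381675.

0.381675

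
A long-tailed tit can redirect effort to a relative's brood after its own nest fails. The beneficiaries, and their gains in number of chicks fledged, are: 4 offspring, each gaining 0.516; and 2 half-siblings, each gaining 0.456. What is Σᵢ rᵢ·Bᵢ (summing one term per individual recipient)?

r to an offspring = 1/2 (one parent–offspring link: r = (1/2)^1 = 1/2).
r to a half-sibling = 1/4 (half-sibs share one parent — one path of length 2: r = (1/2)^2 = 1/4).
Summing one r·B term per recipient: 4·0.5·0.516 + 2·0.25·0.456 = 1.26.

1.26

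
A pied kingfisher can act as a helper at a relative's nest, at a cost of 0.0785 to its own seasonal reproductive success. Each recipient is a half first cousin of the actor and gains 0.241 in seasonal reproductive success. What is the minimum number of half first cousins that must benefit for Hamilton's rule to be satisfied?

r to a half first cousin = 1/16 (half first cousins share one grandparent — one path of length 4: r = (1/2)^4 = 1/16).
Hamilton's rule: n·r·B > C  ⇒  n > C/(r·B) = 0.0785/(0.0625·0.241) = 5.212.
The smallest integer exceeding 5.212 is 6.

6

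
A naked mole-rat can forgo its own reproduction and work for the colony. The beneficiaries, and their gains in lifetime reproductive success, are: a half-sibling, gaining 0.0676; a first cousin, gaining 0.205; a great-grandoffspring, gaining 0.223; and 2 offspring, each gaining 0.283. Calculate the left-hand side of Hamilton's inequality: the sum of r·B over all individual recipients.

0.3534

r to a half-sibling = 0.25 (half-sibs share one parent — one path of length 2: r = (1/2)^2 = 1/4).
r to a first cousin = 0.125 (first cousins share one grandparent pair — two paths of length 4: r = 2·(1/2)^4 = 1/8).
r to a great-grandoffspring = 1/8 (three parent–offspring links: r = (1/2)^3 = 1/8).
r to an offspring = 0.5 (one parent–offspring link: r = (1/2)^1 = 1/2).
Summing one r·B term per recipient: 1·0.25·0.0676 + 1·0.125·0.205 + 1·0.125·0.223 + 2·0.5·0.283 = 0.3534.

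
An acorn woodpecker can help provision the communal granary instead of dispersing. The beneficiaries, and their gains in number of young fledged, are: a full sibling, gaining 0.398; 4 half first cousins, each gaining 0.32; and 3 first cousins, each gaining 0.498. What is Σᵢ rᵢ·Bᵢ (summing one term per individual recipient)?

r to a full sibling = 1/2 (full sibs share both parents — two paths of length 2: r = 2·(1/2)^2 = 1/2).
r to a half first cousin = 0.0625 (half first cousins share one grandparent — one path of length 4: r = (1/2)^4 = 1/16).
r to a first cousin = 0.125 (first cousins share one grandparent pair — two paths of length 4: r = 2·(1/2)^4 = 1/8).
Summing one r·B term per recipient: 1·0.5·0.398 + 4·0.0625·0.32 + 3·0.125·0.498 = 0.46575.

0.46575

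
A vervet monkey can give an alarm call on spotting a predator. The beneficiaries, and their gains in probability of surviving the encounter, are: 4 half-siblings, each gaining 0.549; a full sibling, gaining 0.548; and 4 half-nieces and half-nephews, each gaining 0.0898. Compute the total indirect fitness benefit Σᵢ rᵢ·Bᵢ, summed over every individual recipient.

r to a half-sibling = 1/4 (half-sibs share one parent — one path of length 2: r = (1/2)^2 = 1/4).
r to a full sibling = 1/2 (full sibs share both parents — two paths of length 2: r = 2·(1/2)^2 = 1/2).
r to a half-niece or half-nephew = 0.125 (half-aunt/uncle↔niece/nephew: one path of length 3: r = (1/2)^3 = 1/8).
Summing one r·B term per recipient: 4·0.25·0.549 + 1·0.5·0.548 + 4·0.125·0.0898 = 0.8679.

0.8679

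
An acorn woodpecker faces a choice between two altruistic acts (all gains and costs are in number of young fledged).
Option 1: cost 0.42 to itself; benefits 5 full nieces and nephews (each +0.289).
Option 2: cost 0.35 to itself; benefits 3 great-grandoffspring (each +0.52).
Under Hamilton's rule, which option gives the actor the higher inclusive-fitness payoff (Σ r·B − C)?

Option 1

Option 1: r to a full niece or nephew = 0.25.
Option 1: Σ r·B − C = (5·0.25·0.289) − 0.42 = -0.05875.
Option 2: r to a great-grandoffspring = 0.125.
Option 2: Σ r·B − C = (3·0.125·0.52) − 0.35 = -0.155.
Option 1 has the higher net inclusive-fitness payoff.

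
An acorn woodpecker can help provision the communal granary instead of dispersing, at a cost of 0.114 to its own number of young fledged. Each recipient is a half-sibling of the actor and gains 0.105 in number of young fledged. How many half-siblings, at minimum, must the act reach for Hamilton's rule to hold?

r to a half-sibling = 0.25 (half-sibs share one parent — one path of length 2: r = (1/2)^2 = 1/4).
Hamilton's rule: n·r·B > C  ⇒  n > C/(r·B) = 0.114/(0.25·0.105) = 4.343.
The smallest integer exceeding 4.343 is 5.

5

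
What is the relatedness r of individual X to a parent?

Each parent–offspring link contributes a factor of 1/2, and independent paths through distinct common ancestors add.
One parent–offspring link: r = (1/2)^1 = 1/2.

0.5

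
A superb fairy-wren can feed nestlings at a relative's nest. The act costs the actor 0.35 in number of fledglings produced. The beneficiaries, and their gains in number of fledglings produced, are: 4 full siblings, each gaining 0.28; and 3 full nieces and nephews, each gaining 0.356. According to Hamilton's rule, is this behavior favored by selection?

Hamilton's rule: the trait is favored when the sum of r·B over every recipient exceeds the actor's cost C.
r to a full sibling = 1/2 (full sibs share both parents — two paths of length 2: r = 2·(1/2)^2 = 1/2).
r to a full niece or nephew = 0.25 (full aunt/uncle↔niece/nephew: two paths of length 3 through the shared grandparent pair: r = 2·(1/2)^3 = 1/4).
Summing one r·B term per recipient: 4·0.5·0.28 + 3·0.25·0.356 = 0.827.
0.827 > 0.35: the indirect benefit exceeds the cost.

Yes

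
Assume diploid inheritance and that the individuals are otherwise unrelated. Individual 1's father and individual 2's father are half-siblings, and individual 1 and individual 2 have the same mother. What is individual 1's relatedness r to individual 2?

With two independent routes of shared ancestry, r is the sum of the two contributions.
Individual 1 and individual 2 are related in two ways: half first cousins through their fathers (r = 1/16) and half-sibs through their shared mother (r = 1/4).
r = 1/16 + 1/4 = 0.3125.

0.3125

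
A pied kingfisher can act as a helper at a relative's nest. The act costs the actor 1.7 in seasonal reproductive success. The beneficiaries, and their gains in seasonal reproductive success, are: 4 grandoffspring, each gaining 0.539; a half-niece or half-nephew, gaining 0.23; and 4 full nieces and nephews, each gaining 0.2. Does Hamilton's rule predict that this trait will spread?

No

Hamilton's rule: the trait is favored when the sum of r·B over every recipient exceeds the actor's cost C.
r to a grandoffspring = 1/4 (two parent–offspring links: r = (1/2)^2 = 1/4).
r to a half-niece or half-nephew = 1/8 (half-aunt/uncle↔niece/nephew: one path of length 3: r = (1/2)^3 = 1/8).
r to a full niece or nephew = 1/4 (full aunt/uncle↔niece/nephew: two paths of length 3 through the shared grandparent pair: r = 2·(1/2)^3 = 1/4).
Summing one r·B term per recipient: 4·0.25·0.539 + 1·0.125·0.23 + 4·0.25·0.2 = 0.76775.
0.76775 < 1.7: the indirect benefit is less than the cost.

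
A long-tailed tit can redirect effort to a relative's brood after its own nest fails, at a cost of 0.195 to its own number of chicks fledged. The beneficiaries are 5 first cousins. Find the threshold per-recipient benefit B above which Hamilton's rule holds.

0.312

r to a first cousin = 0.125 (first cousins share one grandparent pair — two paths of length 4: r = 2·(1/2)^4 = 1/8).
Hamilton's rule with n recipients of equal r: n·r·B > C, so B > C/(n·r) = 0.195/(5·0.125) = 0.312.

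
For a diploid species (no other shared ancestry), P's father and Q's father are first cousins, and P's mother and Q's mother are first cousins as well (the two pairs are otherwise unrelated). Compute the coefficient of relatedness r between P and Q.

Relatedness sums over independent paths through distinct common ancestors.
P and Q are related in two ways: second cousins through their fathers (r = 1/32) and second cousins through their mothers (r = 1/32).
r = 1/32 + 1/32 = 0.0625.

0.0625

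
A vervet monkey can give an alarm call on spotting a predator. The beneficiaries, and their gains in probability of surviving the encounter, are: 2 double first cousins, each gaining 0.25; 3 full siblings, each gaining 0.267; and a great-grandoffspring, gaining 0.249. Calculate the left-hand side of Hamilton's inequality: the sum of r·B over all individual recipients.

r to a double first cousin = 0.25 (double first cousins share both grandparent pairs — four paths of length 4: r = 4·(1/2)^4 = 1/4).
r to a full sibling = 1/2 (full sibs share both parents — two paths of length 2: r = 2·(1/2)^2 = 1/2).
r to a great-grandoffspring = 0.125 (three parent–offspring links: r = (1/2)^3 = 1/8).
Summing one r·B term per recipient: 2·0.25·0.25 + 3·0.5·0.267 + 1·0.125·0.249 = 0.556625.

0.556625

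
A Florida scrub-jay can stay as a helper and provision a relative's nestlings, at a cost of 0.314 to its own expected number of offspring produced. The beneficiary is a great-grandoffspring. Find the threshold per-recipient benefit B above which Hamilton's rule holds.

2.512

r to a great-grandoffspring = 0.125 (three parent–offspring links: r = (1/2)^3 = 1/8).
Hamilton's rule with n recipients of equal r: n·r·B > C, so B > C/(n·r) = 0.314/(1·0.125) = 2.512.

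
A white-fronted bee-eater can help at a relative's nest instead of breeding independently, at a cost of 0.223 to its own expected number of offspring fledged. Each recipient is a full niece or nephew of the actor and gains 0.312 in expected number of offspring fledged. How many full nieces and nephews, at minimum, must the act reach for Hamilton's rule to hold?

r to a full niece or nephew = 0.25 (full aunt/uncle↔niece/nephew: two paths of length 3 through the shared grandparent pair: r = 2·(1/2)^3 = 1/4).
Hamilton's rule: n·r·B > C  ⇒  n > C/(r·B) = 0.223/(0.25·0.312) = 2.859.
The smallest integer exceeding 2.859 is 3.

3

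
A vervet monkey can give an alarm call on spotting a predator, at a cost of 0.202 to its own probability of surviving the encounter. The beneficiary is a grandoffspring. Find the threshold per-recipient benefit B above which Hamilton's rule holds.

r to a grandoffspring = 1/4 (two parent–offspring links: r = (1/2)^2 = 1/4).
Hamilton's rule with n recipients of equal r: n·r·B > C, so B > C/(n·r) = 0.202/(1·0.25) = 0.808.

0.808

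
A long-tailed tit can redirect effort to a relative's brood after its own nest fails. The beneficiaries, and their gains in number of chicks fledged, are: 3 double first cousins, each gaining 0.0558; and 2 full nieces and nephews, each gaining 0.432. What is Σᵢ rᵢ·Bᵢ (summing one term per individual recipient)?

0.25785

r to a double first cousin = 0.25 (double first cousins share both grandparent pairs — four paths of length 4: r = 4·(1/2)^4 = 1/4).
r to a full niece or nephew = 1/4 (full aunt/uncle↔niece/nephew: two paths of length 3 through the shared grandparent pair: r = 2·(1/2)^3 = 1/4).
Summing one r·B term per recipient: 3·0.25·0.0558 + 2·0.25·0.432 = 0.25785.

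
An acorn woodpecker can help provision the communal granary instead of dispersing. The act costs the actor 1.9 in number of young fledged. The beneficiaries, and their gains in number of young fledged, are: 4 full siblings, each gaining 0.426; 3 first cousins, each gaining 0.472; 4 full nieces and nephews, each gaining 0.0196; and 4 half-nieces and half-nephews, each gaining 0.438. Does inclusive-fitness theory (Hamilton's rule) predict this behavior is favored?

No

Hamilton's rule: the trait is favored when the sum of r·B over every recipient exceeds the actor's cost C.
r to a full sibling = 1/2 (full sibs share both parents — two paths of length 2: r = 2·(1/2)^2 = 1/2).
r to a first cousin = 0.125 (first cousins share one grandparent pair — two paths of length 4: r = 2·(1/2)^4 = 1/8).
r to a full niece or nephew = 0.25 (full aunt/uncle↔niece/nephew: two paths of length 3 through the shared grandparent pair: r = 2·(1/2)^3 = 1/4).
r to a half-niece or half-nephew = 1/8 (half-aunt/uncle↔niece/nephew: one path of length 3: r = (1/2)^3 = 1/8).
Summing one r·B term per recipient: 4·0.5·0.426 + 3·0.125·0.472 + 4·0.25·0.0196 + 4·0.125·0.438 = 1.2676.
1.2676 < 1.9: the indirect benefit is less than the cost.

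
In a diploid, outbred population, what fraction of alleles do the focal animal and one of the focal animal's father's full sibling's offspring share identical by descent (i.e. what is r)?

0.125

Each parent–offspring link contributes a factor of 1/2, and independent paths through distinct common ancestors add.
First cousins share one grandparent pair — two paths of length 4: r = 2·(1/2)^4 = 1/8.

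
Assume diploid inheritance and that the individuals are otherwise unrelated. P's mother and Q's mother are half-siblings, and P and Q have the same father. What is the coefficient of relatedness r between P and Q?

Wright's path rule: contributions from independent ancestry routes add.
P and Q are related in two ways: half first cousins through their mothers (r = 1/16) and half-sibs through their shared father (r = 1/4).
r = 1/16 + 1/4 = 5/16 = 0.3125.

0.3125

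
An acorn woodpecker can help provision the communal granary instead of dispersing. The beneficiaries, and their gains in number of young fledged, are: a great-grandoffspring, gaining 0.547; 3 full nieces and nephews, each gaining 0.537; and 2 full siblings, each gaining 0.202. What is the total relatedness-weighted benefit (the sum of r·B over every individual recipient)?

r to a great-grandoffspring = 0.125 (three parent–offspring links: r = (1/2)^3 = 1/8).
r to a full niece or nephew = 0.25 (full aunt/uncle↔niece/nephew: two paths of length 3 through the shared grandparent pair: r = 2·(1/2)^3 = 1/4).
r to a full sibling = 0.5 (full sibs share both parents — two paths of length 2: r = 2·(1/2)^2 = 1/2).
Summing one r·B term per recipient: 1·0.125·0.547 + 3·0.25·0.537 + 2·0.5·0.202 = 0.673125.

0.673125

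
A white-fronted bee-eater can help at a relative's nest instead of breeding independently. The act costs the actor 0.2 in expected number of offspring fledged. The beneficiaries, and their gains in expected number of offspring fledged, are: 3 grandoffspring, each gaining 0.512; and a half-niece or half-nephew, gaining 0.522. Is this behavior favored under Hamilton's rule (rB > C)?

Hamilton's rule: the trait is favored when the sum of r·B over every recipient exceeds the actor's cost C.
r to a grandoffspring = 1/4 (two parent–offspring links: r = (1/2)^2 = 1/4).
r to a half-niece or half-nephew = 1/8 (half-aunt/uncle↔niece/nephew: one path of length 3: r = (1/2)^3 = 1/8).
Summing one r·B term per recipient: 3·0.25·0.512 + 1·0.125·0.522 = 0.44925.
0.44925 > 0.2: the indirect benefit exceeds the cost.

Yes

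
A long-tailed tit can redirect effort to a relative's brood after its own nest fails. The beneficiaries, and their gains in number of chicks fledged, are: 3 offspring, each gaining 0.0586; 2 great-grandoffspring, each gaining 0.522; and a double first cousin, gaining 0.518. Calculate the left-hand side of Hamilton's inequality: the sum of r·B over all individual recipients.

0.3479

r to an offspring = 0.5 (one parent–offspring link: r = (1/2)^1 = 1/2).
r to a great-grandoffspring = 1/8 (three parent–offspring links: r = (1/2)^3 = 1/8).
r to a double first cousin = 1/4 (double first cousins share both grandparent pairs — four paths of length 4: r = 4·(1/2)^4 = 1/4).
Summing one r·B term per recipient: 3·0.5·0.0586 + 2·0.125·0.522 + 1·0.25·0.518 = 0.3479.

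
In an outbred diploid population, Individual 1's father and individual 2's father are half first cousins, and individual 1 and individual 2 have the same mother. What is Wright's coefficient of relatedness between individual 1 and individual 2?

0.265625

With two independent routes of shared ancestry, r is the sum of the two contributions.
Individual 1 and individual 2 are related in two ways: half second cousins through their fathers (r = 1/64) and half-sibs through their shared mother (r = 1/4).
r = 1/64 + 1/4 = 0.265625.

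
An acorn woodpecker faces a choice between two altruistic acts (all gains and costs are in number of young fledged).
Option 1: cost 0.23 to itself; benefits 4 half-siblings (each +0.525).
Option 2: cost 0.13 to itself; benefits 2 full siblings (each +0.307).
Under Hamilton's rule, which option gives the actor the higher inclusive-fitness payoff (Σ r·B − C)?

Option 1: r to a half-sibling = 0.25.
Option 1: Σ r·B − C = (4·0.25·0.525) − 0.23 = 0.295.
Option 2: r to a full sibling = 0.5.
Option 2: Σ r·B − C = (2·0.5·0.307) − 0.13 = 0.177.
Option 1 has the higher net inclusive-fitness payoff.

Option 1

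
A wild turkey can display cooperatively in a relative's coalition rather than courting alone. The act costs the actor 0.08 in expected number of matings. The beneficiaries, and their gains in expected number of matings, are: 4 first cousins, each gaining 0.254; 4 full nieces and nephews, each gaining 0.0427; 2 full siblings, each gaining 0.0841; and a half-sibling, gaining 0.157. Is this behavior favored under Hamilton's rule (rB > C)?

Yes

Hamilton's rule: the trait is favored when the sum of r·B over every recipient exceeds the actor's cost C.
r to a first cousin = 1/8 (first cousins share one grandparent pair — two paths of length 4: r = 2·(1/2)^4 = 1/8).
r to a full niece or nephew = 1/4 (full aunt/uncle↔niece/nephew: two paths of length 3 through the shared grandparent pair: r = 2·(1/2)^3 = 1/4).
r to a full sibling = 0.5 (full sibs share both parents — two paths of length 2: r = 2·(1/2)^2 = 1/2).
r to a half-sibling = 1/4 (half-sibs share one parent — one path of length 2: r = (1/2)^2 = 1/4).
Summing one r·B term per recipient: 4·0.125·0.254 + 4·0.25·0.0427 + 2·0.5·0.0841 + 1·0.25·0.157 = 0.29305.
0.29305 > 0.08: the indirect benefit exceeds the cost.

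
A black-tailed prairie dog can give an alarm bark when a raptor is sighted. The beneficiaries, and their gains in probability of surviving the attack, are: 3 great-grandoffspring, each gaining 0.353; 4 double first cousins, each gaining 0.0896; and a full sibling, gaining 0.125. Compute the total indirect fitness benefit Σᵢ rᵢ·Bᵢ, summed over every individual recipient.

r to a great-grandoffspring = 1/8 (three parent–offspring links: r = (1/2)^3 = 1/8).
r to a double first cousin = 1/4 (double first cousins share both grandparent pairs — four paths of length 4: r = 4·(1/2)^4 = 1/4).
r to a full sibling = 1/2 (full sibs share both parents — two paths of length 2: r = 2·(1/2)^2 = 1/2).
Summing one r·B term per recipient: 3·0.125·0.353 + 4·0.25·0.0896 + 1·0.5·0.125 = 0.284475.

0.284475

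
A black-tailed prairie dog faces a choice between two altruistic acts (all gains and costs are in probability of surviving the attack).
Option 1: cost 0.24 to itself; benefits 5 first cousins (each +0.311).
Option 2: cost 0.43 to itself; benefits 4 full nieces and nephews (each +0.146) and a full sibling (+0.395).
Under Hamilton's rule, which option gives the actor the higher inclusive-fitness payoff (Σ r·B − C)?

Option 1

Option 1: r to a first cousin = 0.125.
Option 1: Σ r·B − C = (5·0.125·0.311) − 0.24 = -0.045625.
Option 2: r to a full niece or nephew = 0.25.
Option 2: r to a full sibling = 0.5.
Option 2: Σ r·B − C = (4·0.25·0.146 + 1·0.5·0.395) − 0.43 = -0.0865.
Option 1 has the higher net inclusive-fitness payoff.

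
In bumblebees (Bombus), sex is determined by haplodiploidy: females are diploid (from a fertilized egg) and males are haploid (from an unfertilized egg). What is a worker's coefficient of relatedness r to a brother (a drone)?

0.25

Her haploid brother carries none of their father's genes and a random half of their mother's genome; that half matches the maternal half of her own genome with probability 1/2: r = 1/2 · 1/2 = 1/4.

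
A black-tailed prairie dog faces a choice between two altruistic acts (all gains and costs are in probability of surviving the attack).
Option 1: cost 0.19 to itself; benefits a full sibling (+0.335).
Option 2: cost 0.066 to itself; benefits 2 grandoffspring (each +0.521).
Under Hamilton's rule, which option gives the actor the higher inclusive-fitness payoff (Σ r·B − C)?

Option 1: r to a full sibling = 0.5.
Option 1: Σ r·B − C = (1·0.5·0.335) − 0.19 = -0.0225.
Option 2: r to a grandoffspring = 0.25.
Option 2: Σ r·B − C = (2·0.25·0.521) − 0.066 = 0.1945.
Option 2 has the higher net inclusive-fitness payoff.

Option 2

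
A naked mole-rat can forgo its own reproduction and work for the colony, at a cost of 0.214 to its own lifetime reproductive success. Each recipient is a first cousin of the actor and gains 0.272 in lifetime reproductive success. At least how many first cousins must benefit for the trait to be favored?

7

r to a first cousin = 0.125 (first cousins share one grandparent pair — two paths of length 4: r = 2·(1/2)^4 = 1/8).
Hamilton's rule: n·r·B > C  ⇒  n > C/(r·B) = 0.214/(0.125·0.272) = 6.294.
The smallest integer exceeding 6.294 is 7.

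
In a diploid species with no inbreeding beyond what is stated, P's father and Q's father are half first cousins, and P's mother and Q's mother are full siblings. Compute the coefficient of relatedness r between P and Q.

0.140625

With two independent routes of shared ancestry, r is the sum of the two contributions.
P and Q are related in two ways: half second cousins through their fathers (r = 1/64) and first cousins through their mothers (r = 1/8).
r = 1/64 + 1/8 = 9/64 = 0.140625.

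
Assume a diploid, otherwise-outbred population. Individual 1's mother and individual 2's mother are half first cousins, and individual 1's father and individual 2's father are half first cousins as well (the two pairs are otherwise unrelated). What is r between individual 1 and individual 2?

0.03125

Relatedness sums over independent paths through distinct common ancestors.
Individual 1 and individual 2 are related in two ways: half second cousins through their mothers (r = 1/64) and half second cousins through their fathers (r = 1/64).
r = 1/64 + 1/64 = 1/32 = 0.03125.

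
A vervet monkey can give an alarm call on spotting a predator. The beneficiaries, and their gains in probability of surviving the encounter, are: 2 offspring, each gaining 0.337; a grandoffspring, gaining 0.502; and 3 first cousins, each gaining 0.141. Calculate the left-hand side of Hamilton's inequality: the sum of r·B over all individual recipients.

r to an offspring = 0.5 (one parent–offspring link: r = (1/2)^1 = 1/2).
r to a grandoffspring = 1/4 (two parent–offspring links: r = (1/2)^2 = 1/4).
r to a first cousin = 1/8 (first cousins share one grandparent pair — two paths of length 4: r = 2·(1/2)^4 = 1/8).
Summing one r·B term per recipient: 2·0.5·0.337 + 1·0.25·0.502 + 3·0.125·0.141 = 0.515375.

0.515375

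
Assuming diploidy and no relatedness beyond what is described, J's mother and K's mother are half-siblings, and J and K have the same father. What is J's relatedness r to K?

0.3125

Relatedness sums over independent paths through distinct common ancestors.
J and K are related in two ways: half first cousins through their mothers (r = 1/16) and half-sibs through their shared father (r = 1/4).
r = 1/16 + 1/4 = 5/16 = 0.3125.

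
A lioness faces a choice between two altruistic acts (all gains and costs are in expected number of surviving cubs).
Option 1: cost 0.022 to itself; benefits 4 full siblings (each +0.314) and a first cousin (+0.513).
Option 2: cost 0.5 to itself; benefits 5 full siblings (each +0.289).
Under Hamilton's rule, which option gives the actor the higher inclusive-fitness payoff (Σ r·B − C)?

Option 1

Option 1: r to a full sibling = 0.5.
Option 1: r to a first cousin = 0.125.
Option 1: Σ r·B − C = (4·0.5·0.314 + 1·0.125·0.513) − 0.022 = 0.670125.
Option 2: r to a full sibling = 0.5.
Option 2: Σ r·B − C = (5·0.5·0.289) − 0.5 = 0.2225.
Option 1 has the higher net inclusive-fitness payoff.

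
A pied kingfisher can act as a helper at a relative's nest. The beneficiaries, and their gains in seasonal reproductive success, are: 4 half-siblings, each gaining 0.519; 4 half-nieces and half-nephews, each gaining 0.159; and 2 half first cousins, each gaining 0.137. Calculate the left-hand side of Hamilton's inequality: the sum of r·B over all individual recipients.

r to a half-sibling = 0.25 (half-sibs share one parent — one path of length 2: r = (1/2)^2 = 1/4).
r to a half-niece or half-nephew = 0.125 (half-aunt/uncle↔niece/nephew: one path of length 3: r = (1/2)^3 = 1/8).
r to a half first cousin = 1/16 (half first cousins share one grandparent — one path of length 4: r = (1/2)^4 = 1/16).
Summing one r·B term per recipient: 4·0.25·0.519 + 4·0.125·0.159 + 2·0.0625·0.137 = 0.615625.

0.615625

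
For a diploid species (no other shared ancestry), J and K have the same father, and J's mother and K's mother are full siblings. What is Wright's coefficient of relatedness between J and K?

0.375

Wright's path rule: contributions from independent ancestry routes add.
J and K are related in two ways: half-sibs through their shared father (r = 1/4) and first cousins through their mothers (r = 1/8).
r = 1/4 + 1/8 = 3/8 = 0.375.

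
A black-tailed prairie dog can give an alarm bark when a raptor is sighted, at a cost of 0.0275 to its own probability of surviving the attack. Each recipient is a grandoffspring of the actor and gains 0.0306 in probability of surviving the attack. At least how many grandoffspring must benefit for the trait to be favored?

r to a grandoffspring = 0.25 (two parent–offspring links: r = (1/2)^2 = 1/4).
Hamilton's rule: n·r·B > C  ⇒  n > C/(r·B) = 0.0275/(0.25·0.0306) = 3.595.
The smallest integer exceeding 3.595 is 4.

4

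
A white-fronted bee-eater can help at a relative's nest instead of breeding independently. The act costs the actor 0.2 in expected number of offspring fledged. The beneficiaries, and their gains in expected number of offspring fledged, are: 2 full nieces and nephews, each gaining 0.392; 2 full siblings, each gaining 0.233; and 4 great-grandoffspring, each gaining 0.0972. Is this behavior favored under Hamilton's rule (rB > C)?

Yes

Hamilton's rule: the trait is favored when the sum of r·B over every recipient exceeds the actor's cost C.
r to a full niece or nephew = 0.25 (full aunt/uncle↔niece/nephew: two paths of length 3 through the shared grandparent pair: r = 2·(1/2)^3 = 1/4).
r to a full sibling = 0.5 (full sibs share both parents — two paths of length 2: r = 2·(1/2)^2 = 1/2).
r to a great-grandoffspring = 0.125 (three parent–offspring links: r = (1/2)^3 = 1/8).
Summing one r·B term per recipient: 2·0.25·0.392 + 2·0.5·0.233 + 4·0.125·0.0972 = 0.4776.
0.4776 > 0.2: the indirect benefit exceeds the cost.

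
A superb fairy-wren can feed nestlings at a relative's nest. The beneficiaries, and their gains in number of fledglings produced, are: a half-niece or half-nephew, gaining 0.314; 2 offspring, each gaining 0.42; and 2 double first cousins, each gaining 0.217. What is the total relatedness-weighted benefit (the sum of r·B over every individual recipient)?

0.56775

r to a half-niece or half-nephew = 0.125 (half-aunt/uncle↔niece/nephew: one path of length 3: r = (1/2)^3 = 1/8).
r to an offspring = 1/2 (one parent–offspring link: r = (1/2)^1 = 1/2).
r to a double first cousin = 1/4 (double first cousins share both grandparent pairs — four paths of length 4: r = 4·(1/2)^4 = 1/4).
Summing one r·B term per recipient: 1·0.125·0.314 + 2·0.5·0.42 + 2·0.25·0.217 = 0.56775.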